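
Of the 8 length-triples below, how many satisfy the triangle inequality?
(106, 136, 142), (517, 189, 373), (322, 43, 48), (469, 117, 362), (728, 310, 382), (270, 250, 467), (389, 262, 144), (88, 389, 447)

6

(106,136,142): 106+136 > 142 → valid
(189,373,517): 189+373 > 517 → valid
(43,48,322): 43+48 ≤ 322 → not valid
(117,362,469): 117+362 > 469 → valid
(310,382,728): 310+382 ≤ 728 → not valid
(250,270,467): 250+270 > 467 → valid
(144,262,389): 144+262 > 389 → valid
(88,389,447): 88+389 > 447 → valid
6 of the 8 triples form a triangle.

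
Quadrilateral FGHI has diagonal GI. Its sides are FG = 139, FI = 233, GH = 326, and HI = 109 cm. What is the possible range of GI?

217 < GI < 372

From triangle FGI: |139 − 233| < GI < 139 + 233, i.e. 94 < GI < 372.
From triangle HGI: 217 < GI < 435.
Both must hold, so GI lies in the intersection.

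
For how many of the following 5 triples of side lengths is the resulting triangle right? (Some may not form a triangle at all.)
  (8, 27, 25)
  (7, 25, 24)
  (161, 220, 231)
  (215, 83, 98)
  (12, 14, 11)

1

(8,27,25): 8²+25² = 689 < 729 = 27² → obtuse
(7,25,24): 7²+24² = 625 = 25² → right
(161,220,231): 161²+220² = 74321 > 53361 = 231² → acute
(215,83,98): 83+98 ≤ 215, not a triangle
(12,14,11): 11²+12² = 265 > 196 = 14² → acute
1 of the 5 is right.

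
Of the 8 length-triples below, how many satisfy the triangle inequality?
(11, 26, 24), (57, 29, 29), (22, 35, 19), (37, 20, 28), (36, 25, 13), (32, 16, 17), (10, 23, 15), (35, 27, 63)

(11,24,26): 11+24 > 26 → valid
(29,29,57): 29+29 > 57 → valid
(19,22,35): 19+22 > 35 → valid
(20,28,37): 20+28 > 37 → valid
(13,25,36): 13+25 > 36 → valid
(16,17,32): 16+17 > 32 → valid
(10,15,23): 10+15 > 23 → valid
(27,35,63): 27+35 ≤ 63 → not valid
7 of the 8 triples form a triangle.

7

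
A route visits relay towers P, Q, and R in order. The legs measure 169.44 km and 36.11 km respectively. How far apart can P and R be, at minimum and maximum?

By the triangle inequality, |169.44 − 36.11| ≤ PR ≤ 169.44 + 36.11.

133.33 ≤ PR ≤ 205.55 km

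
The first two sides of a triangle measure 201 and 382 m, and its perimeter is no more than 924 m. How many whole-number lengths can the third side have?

160

Triangle inequality: 181 < x < 583. Perimeter ≤ 924 gives x ≤ 924 − 201 − 382 = 341.
So 181 < x ≤ 341; integers 182 through 341: 160 values.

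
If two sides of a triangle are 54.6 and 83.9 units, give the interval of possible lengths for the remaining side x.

29.3 < x < 138.5 (units)

By the triangle inequality, x must be less than 54.6 + 83.9 = 138.5 and greater than |54.6 − 83.9| = 29.3.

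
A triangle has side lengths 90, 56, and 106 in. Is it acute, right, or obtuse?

Compare the square of the longest side to the sum of squares of the other two: 56² + 90² = 11236 = 106².

right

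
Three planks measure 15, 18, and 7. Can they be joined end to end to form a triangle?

Yes

The longest side is 18, and the other two sum to 22.
Since 22 > 18, the triangle inequality holds.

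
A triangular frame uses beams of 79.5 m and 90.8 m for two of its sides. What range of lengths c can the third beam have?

By the triangle inequality, c must be less than 79.5 + 90.8 = 170.3 and greater than |79.5 − 90.8| = 11.3.

11.3 < c < 170.3 (m)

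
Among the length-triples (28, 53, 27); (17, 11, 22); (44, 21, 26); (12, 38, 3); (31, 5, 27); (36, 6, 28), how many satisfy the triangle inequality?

(27,28,53): 27+28 > 53 → valid
(11,17,22): 11+17 > 22 → valid
(21,26,44): 21+26 > 44 → valid
(3,12,38): 3+12 ≤ 38 → not valid
(5,27,31): 5+27 > 31 → valid
(6,28,36): 6+28 ≤ 36 → not valid
4 of the 6 triples form a triangle.

4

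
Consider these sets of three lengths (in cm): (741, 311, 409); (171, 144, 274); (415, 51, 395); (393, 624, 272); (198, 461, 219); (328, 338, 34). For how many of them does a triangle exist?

4

(311,409,741): 311+409 ≤ 741 → not valid
(144,171,274): 144+171 > 274 → valid
(51,395,415): 51+395 > 415 → valid
(272,393,624): 272+393 > 624 → valid
(198,219,461): 198+219 ≤ 461 → not valid
(34,328,338): 34+328 > 338 → valid
4 of the 6 triples form a triangle.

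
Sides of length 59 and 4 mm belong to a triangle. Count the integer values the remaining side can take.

The third side lies in the open interval (55, 63).
Integers from 56 to 62 inclusive: 62 − 56 + 1 = 7.

7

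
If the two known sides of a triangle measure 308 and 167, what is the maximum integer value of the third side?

The third side must be strictly less than 308 + 167 = 475.
The largest integer below 475 is 474.

474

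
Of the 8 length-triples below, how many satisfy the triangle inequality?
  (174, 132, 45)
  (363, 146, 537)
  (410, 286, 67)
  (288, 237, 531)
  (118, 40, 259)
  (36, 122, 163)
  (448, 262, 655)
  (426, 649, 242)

3

(45,132,174): 45+132 > 174 → valid
(146,363,537): 146+363 ≤ 537 → not valid
(67,286,410): 67+286 ≤ 410 → not valid
(237,288,531): 237+288 ≤ 531 → not valid
(40,118,259): 40+118 ≤ 259 → not valid
(36,122,163): 36+122 ≤ 163 → not valid
(262,448,655): 262+448 > 655 → valid
(242,426,649): 242+426 > 649 → valid
3 of the 8 triples form a triangle.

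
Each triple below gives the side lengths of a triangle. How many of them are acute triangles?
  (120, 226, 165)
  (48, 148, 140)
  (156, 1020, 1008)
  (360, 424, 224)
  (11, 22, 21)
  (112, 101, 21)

1

(120,226,165): 120²+165² = 41625 < 51076 = 226² → obtuse
(48,148,140): 48²+140² = 21904 = 148² → right
(156,1020,1008): 156²+1008² = 1040400 = 1020² → right
(360,424,224): 224²+360² = 179776 = 424² → right
(11,22,21): 11²+21² = 562 > 484 = 22² → acute
(112,101,21): 21²+101² = 10642 < 12544 = 112² → obtuse
1 of the 6 is acute.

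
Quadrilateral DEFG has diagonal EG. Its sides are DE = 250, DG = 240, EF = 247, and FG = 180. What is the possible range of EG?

From triangle DEG: |250 − 240| < EG < 250 + 240, i.e. 10 < EG < 490.
From triangle FEG: 67 < EG < 427.
Both must hold, so EG lies in the intersection.

67 < EG < 427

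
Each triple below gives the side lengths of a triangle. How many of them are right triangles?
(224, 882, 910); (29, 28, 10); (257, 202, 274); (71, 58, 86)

(224,882,910): 224²+882² = 828100 = 910² → right
(29,28,10): 10²+28² = 884 > 841 = 29² → acute
(257,202,274): 202²+257² = 106853 > 75076 = 274² → acute
(71,58,86): 58²+71² = 8405 > 7396 = 86² → acute
1 of the 4 is right.

1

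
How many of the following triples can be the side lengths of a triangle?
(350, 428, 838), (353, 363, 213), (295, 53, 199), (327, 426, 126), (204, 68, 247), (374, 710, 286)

3

(350,428,838): 350+428 ≤ 838 → not valid
(213,353,363): 213+353 > 363 → valid
(53,199,295): 53+199 ≤ 295 → not valid
(126,327,426): 126+327 > 426 → valid
(68,204,247): 68+204 > 247 → valid
(286,374,710): 286+374 ≤ 710 → not valid
3 of the 6 triples form a triangle.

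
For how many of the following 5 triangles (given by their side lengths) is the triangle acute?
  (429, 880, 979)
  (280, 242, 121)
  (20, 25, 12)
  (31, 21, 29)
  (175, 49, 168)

1

(429,880,979): 429²+880² = 958441 = 979² → right
(280,242,121): 121²+242² = 73205 < 78400 = 280² → obtuse
(20,25,12): 12²+20² = 544 < 625 = 25² → obtuse
(31,21,29): 21²+29² = 1282 > 961 = 31² → acute
(175,49,168): 49²+168² = 30625 = 175² → right
1 of the 5 is acute.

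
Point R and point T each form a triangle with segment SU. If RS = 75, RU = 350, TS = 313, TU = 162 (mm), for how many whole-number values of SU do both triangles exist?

149

From triangle RSU: 275 < SU < 425.
From triangle TSU: 151 < SU < 475.
Intersection: 275 < SU < 425, so integers 276 through 424: 149 values.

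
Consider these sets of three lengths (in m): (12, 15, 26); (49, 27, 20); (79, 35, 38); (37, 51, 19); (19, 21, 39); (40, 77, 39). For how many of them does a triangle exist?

(12,15,26): 12+15 > 26 → valid
(20,27,49): 20+27 ≤ 49 → not valid
(35,38,79): 35+38 ≤ 79 → not valid
(19,37,51): 19+37 > 51 → valid
(19,21,39): 19+21 > 39 → valid
(39,40,77): 39+40 > 77 → valid
4 of the 6 triples form a triangle.

4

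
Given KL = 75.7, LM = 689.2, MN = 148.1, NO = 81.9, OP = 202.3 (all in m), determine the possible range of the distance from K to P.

181.2 ≤ KP ≤ 1197.2 m

The maximum is all hops collinear in one direction: 75.7 + 689.2 + 148.1 + 81.9 + 202.3 = 1197.2.
The longest hop is 689.2; the others sum to 508.0. Folding the others back against it leaves at least 689.2 − 508.0 = 181.2.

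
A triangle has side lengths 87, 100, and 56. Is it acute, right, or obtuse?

Compare the square of the longest side to the sum of squares of the other two: 56² + 87² = 10705 > 10000 = 100².

acute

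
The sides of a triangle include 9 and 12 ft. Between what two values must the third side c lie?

3 < c < 21 (ft)

By the triangle inequality, c must be less than 9 + 12 = 21 and greater than |9 − 12| = 3.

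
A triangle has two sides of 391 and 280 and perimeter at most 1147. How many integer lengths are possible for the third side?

Triangle inequality: 111 < x < 671. Perimeter ≤ 1147 gives x ≤ 1147 − 391 − 280 = 476.
So 111 < x ≤ 476; integers 112 through 476: 365 values.

365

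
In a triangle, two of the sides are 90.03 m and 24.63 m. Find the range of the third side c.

65.40 < c < 114.66 (m)

By the triangle inequality, c must be less than 90.03 + 24.63 = 114.66 and greater than |90.03 − 24.63| = 65.40.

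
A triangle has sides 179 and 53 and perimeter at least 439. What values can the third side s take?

Triangle inequality alone gives 126 < s < 232.
The perimeter condition gives s ≥ 439 − 179 − 53 = 207.
Intersecting the two: 207 ≤ s < 232.

207 ≤ s < 232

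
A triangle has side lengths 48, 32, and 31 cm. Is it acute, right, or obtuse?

obtuse

Compare the square of the longest side to the sum of squares of the other two: 31² + 32² = 1985 < 2304 = 48².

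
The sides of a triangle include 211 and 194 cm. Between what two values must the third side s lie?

17 < s < 405 (cm)

By the triangle inequality, s must be less than 211 + 194 = 405 and greater than |211 − 194| = 17.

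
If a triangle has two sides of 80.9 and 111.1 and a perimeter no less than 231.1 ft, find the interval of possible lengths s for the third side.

Triangle inequality alone gives 30.2 < s < 192.0.
The perimeter condition gives s ≥ 231.1 − 80.9 − 111.1 = 39.1.
Intersecting the two: 39.1 ≤ s < 192.0.

39.1 ≤ s < 192.0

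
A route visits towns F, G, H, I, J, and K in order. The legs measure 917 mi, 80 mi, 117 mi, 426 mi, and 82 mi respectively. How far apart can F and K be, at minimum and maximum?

212 ≤ FK ≤ 1622 mi

The maximum is all hops collinear in one direction: 917 + 80 + 117 + 426 + 82 = 1622.
The longest hop is 917; the others sum to 705. Folding the others back against it leaves at least 917 − 705 = 212.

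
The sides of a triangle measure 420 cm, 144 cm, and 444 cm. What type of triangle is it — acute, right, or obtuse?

Compare the square of the longest side to the sum of squares of the other two: 144² + 420² = 197136 = 444².

right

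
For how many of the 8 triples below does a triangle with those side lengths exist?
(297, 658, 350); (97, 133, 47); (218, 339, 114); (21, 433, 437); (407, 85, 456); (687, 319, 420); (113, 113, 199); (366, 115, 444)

6

(297,350,658): 297+350 ≤ 658 → not valid
(47,97,133): 47+97 > 133 → valid
(114,218,339): 114+218 ≤ 339 → not valid
(21,433,437): 21+433 > 437 → valid
(85,407,456): 85+407 > 456 → valid
(319,420,687): 319+420 > 687 → valid
(113,113,199): 113+113 > 199 → valid
(115,366,444): 115+366 > 444 → valid
6 of the 8 triples form a triangle.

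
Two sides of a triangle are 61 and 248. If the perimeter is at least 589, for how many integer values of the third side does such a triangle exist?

Triangle inequality: 187 < x < 309. Perimeter ≥ 589 gives x ≥ 589 − 61 − 248 = 280.
So 280 ≤ x < 309; integers 280 through 308: 29 values.

29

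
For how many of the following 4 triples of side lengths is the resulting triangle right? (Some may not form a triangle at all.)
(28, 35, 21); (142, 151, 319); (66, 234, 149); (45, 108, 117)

2

(28,35,21): 21²+28² = 1225 = 35² → right
(142,151,319): 142+151 ≤ 319, not a triangle
(66,234,149): 66+149 ≤ 234, not a triangle
(45,108,117): 45²+108² = 13689 = 117² → right
2 of the 4 are right.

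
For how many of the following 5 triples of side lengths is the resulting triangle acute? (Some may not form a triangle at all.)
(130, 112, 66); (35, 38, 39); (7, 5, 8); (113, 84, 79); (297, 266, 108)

3

(130,112,66): 66²+112² = 16900 = 130² → right
(35,38,39): 35²+38² = 2669 > 1521 = 39² → acute
(7,5,8): 5²+7² = 74 > 64 = 8² → acute
(113,84,79): 79²+84² = 13297 > 12769 = 113² → acute
(297,266,108): 108²+266² = 82420 < 88209 = 297² → obtuse
3 of the 5 are acute.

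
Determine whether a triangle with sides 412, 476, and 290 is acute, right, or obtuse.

acute

Compare the square of the longest side to the sum of squares of the other two: 290² + 412² = 253844 > 226576 = 476².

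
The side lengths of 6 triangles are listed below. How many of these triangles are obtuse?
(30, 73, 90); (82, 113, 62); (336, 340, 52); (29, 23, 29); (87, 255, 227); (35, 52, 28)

4

(30,73,90): 30²+73² = 6229 < 8100 = 90² → obtuse
(82,113,62): 62²+82² = 10568 < 12769 = 113² → obtuse
(336,340,52): 52²+336² = 115600 = 340² → right
(29,23,29): 23²+29² = 1370 > 841 = 29² → acute
(87,255,227): 87²+227² = 59098 < 65025 = 255² → obtuse
(35,52,28): 28²+35² = 2009 < 2704 = 52² → obtuse
4 of the 6 are obtuse.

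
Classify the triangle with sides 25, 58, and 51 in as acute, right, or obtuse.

Compare the square of the longest side to the sum of squares of the other two: 25² + 51² = 3226 < 3364 = 58².

obtuse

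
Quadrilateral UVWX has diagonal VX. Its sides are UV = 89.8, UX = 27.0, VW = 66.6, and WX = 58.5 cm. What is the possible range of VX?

62.8 < VX < 116.8

From triangle UVX: |89.8 − 27.0| < VX < 89.8 + 27.0, i.e. 62.8 < VX < 116.8.
From triangle WVX: 8.1 < VX < 125.1.
Both must hold, so VX lies in the intersection.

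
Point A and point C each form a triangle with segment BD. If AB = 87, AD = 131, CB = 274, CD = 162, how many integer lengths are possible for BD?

105

From triangle ABD: 44 < BD < 218.
From triangle CBD: 112 < BD < 436.
Intersection: 112 < BD < 218, so integers 113 through 217: 105 values.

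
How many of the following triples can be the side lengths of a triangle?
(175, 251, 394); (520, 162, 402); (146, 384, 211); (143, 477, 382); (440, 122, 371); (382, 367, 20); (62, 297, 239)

6

(175,251,394): 175+251 > 394 → valid
(162,402,520): 162+402 > 520 → valid
(146,211,384): 146+211 ≤ 384 → not valid
(143,382,477): 143+382 > 477 → valid
(122,371,440): 122+371 > 440 → valid
(20,367,382): 20+367 > 382 → valid
(62,239,297): 62+239 > 297 → valid
6 of the 7 triples form a triangle.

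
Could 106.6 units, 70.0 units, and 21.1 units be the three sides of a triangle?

The longest side is 106.6, but the other two sum to only 91.1.
91.1 < 106.6, so the triangle inequality fails.

No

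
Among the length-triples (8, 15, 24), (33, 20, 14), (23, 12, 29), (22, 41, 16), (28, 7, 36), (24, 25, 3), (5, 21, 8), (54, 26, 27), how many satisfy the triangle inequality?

3

(8,15,24): 8+15 ≤ 24 → not valid
(14,20,33): 14+20 > 33 → valid
(12,23,29): 12+23 > 29 → valid
(16,22,41): 16+22 ≤ 41 → not valid
(7,28,36): 7+28 ≤ 36 → not valid
(3,24,25): 3+24 > 25 → valid
(5,8,21): 5+8 ≤ 21 → not valid
(26,27,54): 26+27 ≤ 54 → not valid
3 of the 8 triples form a triangle.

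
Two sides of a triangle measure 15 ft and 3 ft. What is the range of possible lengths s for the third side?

12 < s < 18 (ft)

By the triangle inequality, s must be less than 15 + 3 = 18 and greater than |15 − 3| = 12.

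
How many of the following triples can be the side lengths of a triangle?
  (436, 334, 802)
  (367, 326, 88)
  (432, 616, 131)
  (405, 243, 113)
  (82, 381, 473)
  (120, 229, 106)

(334,436,802): 334+436 ≤ 802 → not valid
(88,326,367): 88+326 > 367 → valid
(131,432,616): 131+432 ≤ 616 → not valid
(113,243,405): 113+243 ≤ 405 → not valid
(82,381,473): 82+381 ≤ 473 → not valid
(106,120,229): 106+120 ≤ 229 → not valid
1 of the 6 triples forms a triangle.

1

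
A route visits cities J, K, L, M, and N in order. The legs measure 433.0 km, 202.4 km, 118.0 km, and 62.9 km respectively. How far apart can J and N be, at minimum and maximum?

49.7 ≤ JN ≤ 816.3 km

The maximum is all hops collinear in one direction: 433.0 + 202.4 + 118.0 + 62.9 = 816.3.
The longest hop is 433.0; the others sum to 383.3. Folding the others back against it leaves at least 433.0 − 383.3 = 49.7.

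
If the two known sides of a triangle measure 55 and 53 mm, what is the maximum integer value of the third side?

107

The third side must be strictly less than 55 + 53 = 108.
The largest integer below 108 is 107.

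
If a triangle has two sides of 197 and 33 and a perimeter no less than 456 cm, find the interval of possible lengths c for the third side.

226 ≤ c < 230

Triangle inequality alone gives 164 < c < 230.
The perimeter condition gives c ≥ 456 − 197 − 33 = 226.
Intersecting the two: 226 ≤ c < 230.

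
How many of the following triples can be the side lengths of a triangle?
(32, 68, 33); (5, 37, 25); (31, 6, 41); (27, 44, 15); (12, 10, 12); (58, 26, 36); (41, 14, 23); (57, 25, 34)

3

(32,33,68): 32+33 ≤ 68 → not valid
(5,25,37): 5+25 ≤ 37 → not valid
(6,31,41): 6+31 ≤ 41 → not valid
(15,27,44): 15+27 ≤ 44 → not valid
(10,12,12): 10+12 > 12 → valid
(26,36,58): 26+36 > 58 → valid
(14,23,41): 14+23 ≤ 41 → not valid
(25,34,57): 25+34 > 57 → valid
3 of the 8 triples form a triangle.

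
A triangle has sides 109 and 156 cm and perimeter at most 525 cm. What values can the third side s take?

47 < s ≤ 260 cm

Triangle inequality alone gives 47 < s < 265.
The perimeter condition gives s ≤ 525 − 109 − 156 = 260.
Intersecting the two: 47 < s ≤ 260.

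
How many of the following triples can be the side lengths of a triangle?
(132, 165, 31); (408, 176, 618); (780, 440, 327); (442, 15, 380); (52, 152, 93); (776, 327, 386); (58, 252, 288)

(31,132,165): 31+132 ≤ 165 → not valid
(176,408,618): 176+408 ≤ 618 → not valid
(327,440,780): 327+440 ≤ 780 → not valid
(15,380,442): 15+380 ≤ 442 → not valid
(52,93,152): 52+93 ≤ 152 → not valid
(327,386,776): 327+386 ≤ 776 → not valid
(58,252,288): 58+252 > 288 → valid
1 of the 7 triples forms a triangle.

1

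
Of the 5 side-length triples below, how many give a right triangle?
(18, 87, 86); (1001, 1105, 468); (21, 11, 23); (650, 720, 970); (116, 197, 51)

(18,87,86): 18²+86² = 7720 > 7569 = 87² → acute
(1001,1105,468): 468²+1001² = 1221025 = 1105² → right
(21,11,23): 11²+21² = 562 > 529 = 23² → acute
(650,720,970): 650²+720² = 940900 = 970² → right
(116,197,51): 51+116 ≤ 197, not a triangle
2 of the 5 are right.

2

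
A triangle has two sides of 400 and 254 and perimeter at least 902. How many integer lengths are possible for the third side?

406

Triangle inequality: 146 < x < 654. Perimeter ≥ 902 gives x ≥ 902 − 400 − 254 = 248.
So 248 ≤ x < 654; integers 248 through 653: 406 values.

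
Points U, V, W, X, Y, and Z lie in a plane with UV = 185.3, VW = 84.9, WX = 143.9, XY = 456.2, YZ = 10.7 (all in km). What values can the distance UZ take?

The maximum is all hops collinear in one direction: 185.3 + 84.9 + 143.9 + 456.2 + 10.7 = 881.0.
The longest hop is 456.2; the others sum to 424.8. Folding the others back against it leaves at least 456.2 − 424.8 = 31.4.

31.4 ≤ UZ ≤ 881.0 km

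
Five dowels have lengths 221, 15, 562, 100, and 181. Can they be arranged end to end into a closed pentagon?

For a pentagon, each side must be shorter than the sum of the others.
Here the longest side is 562, but the remaining 4 sides sum to only 517.

No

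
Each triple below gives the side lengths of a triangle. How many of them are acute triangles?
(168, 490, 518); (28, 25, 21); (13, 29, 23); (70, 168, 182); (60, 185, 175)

1

(168,490,518): 168²+490² = 268324 = 518² → right
(28,25,21): 21²+25² = 1066 > 784 = 28² → acute
(13,29,23): 13²+23² = 698 < 841 = 29² → obtuse
(70,168,182): 70²+168² = 33124 = 182² → right
(60,185,175): 60²+175² = 34225 = 185² → right
1 of the 5 is acute.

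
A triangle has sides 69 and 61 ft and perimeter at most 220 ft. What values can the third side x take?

8 < x ≤ 90 ft

Triangle inequality alone gives 8 < x < 130.
The perimeter condition gives x ≤ 220 − 69 − 61 = 90.
Intersecting the two: 8 < x ≤ 90.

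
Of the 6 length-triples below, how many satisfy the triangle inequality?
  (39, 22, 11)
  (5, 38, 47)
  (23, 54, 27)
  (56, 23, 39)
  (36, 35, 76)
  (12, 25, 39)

(11,22,39): 11+22 ≤ 39 → not valid
(5,38,47): 5+38 ≤ 47 → not valid
(23,27,54): 23+27 ≤ 54 → not valid
(23,39,56): 23+39 > 56 → valid
(35,36,76): 35+36 ≤ 76 → not valid
(12,25,39): 12+25 ≤ 39 → not valid
1 of the 6 triples forms a triangle.

1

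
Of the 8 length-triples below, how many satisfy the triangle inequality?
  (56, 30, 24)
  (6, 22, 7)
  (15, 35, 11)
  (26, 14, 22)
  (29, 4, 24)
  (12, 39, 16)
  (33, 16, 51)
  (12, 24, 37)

1

(24,30,56): 24+30 ≤ 56 → not valid
(6,7,22): 6+7 ≤ 22 → not valid
(11,15,35): 11+15 ≤ 35 → not valid
(14,22,26): 14+22 > 26 → valid
(4,24,29): 4+24 ≤ 29 → not valid
(12,16,39): 12+16 ≤ 39 → not valid
(16,33,51): 16+33 ≤ 51 → not valid
(12,24,37): 12+24 ≤ 37 → not valid
1 of the 8 triples forms a triangle.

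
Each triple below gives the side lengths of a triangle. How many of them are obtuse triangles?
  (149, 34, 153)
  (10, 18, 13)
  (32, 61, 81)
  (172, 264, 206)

(149,34,153): 34²+149² = 23357 < 23409 = 153² → obtuse
(10,18,13): 10²+13² = 269 < 324 = 18² → obtuse
(32,61,81): 32²+61² = 4745 < 6561 = 81² → obtuse
(172,264,206): 172²+206² = 72020 > 69696 = 264² → acute
3 of the 4 are obtuse.

3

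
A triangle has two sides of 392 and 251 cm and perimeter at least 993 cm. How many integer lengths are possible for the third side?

Triangle inequality: 141 < x < 643. Perimeter ≥ 993 gives x ≥ 993 − 392 − 251 = 350.
So 350 ≤ x < 643; integers 350 through 642: 293 values.

293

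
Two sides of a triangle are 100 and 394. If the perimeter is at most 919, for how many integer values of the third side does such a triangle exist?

131

Triangle inequality: 294 < x < 494. Perimeter ≤ 919 gives x ≤ 919 − 100 − 394 = 425.
So 294 < x ≤ 425; integers 295 through 425: 131 values.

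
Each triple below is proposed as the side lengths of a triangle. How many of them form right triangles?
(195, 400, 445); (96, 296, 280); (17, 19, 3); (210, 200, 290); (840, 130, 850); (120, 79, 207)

4

(195,400,445): 195²+400² = 198025 = 445² → right
(96,296,280): 96²+280² = 87616 = 296² → right
(17,19,3): 3²+17² = 298 < 361 = 19² → obtuse
(210,200,290): 200²+210² = 84100 = 290² → right
(840,130,850): 130²+840² = 722500 = 850² → right
(120,79,207): 79+120 ≤ 207, not a triangle
4 of the 6 are right.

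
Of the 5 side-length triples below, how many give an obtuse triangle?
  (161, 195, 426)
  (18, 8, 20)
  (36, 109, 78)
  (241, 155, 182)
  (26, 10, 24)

(161,195,426): 161+195 ≤ 426, not a triangle
(18,8,20): 8²+18² = 388 < 400 = 20² → obtuse
(36,109,78): 36²+78² = 7380 < 11881 = 109² → obtuse
(241,155,182): 155²+182² = 57149 < 58081 = 241² → obtuse
(26,10,24): 10²+24² = 676 = 26² → right
3 of the 5 are obtuse.

3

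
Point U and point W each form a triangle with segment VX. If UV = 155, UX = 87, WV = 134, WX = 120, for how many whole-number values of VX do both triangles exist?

From triangle UVX: 68 < VX < 242.
From triangle WVX: 14 < VX < 254.
Intersection: 68 < VX < 242, so integers 69 through 241: 173 values.

173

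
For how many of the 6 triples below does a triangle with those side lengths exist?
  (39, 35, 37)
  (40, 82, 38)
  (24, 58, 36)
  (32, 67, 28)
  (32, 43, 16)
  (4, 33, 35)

(35,37,39): 35+37 > 39 → valid
(38,40,82): 38+40 ≤ 82 → not valid
(24,36,58): 24+36 > 58 → valid
(28,32,67): 28+32 ≤ 67 → not valid
(16,32,43): 16+32 > 43 → valid
(4,33,35): 4+33 > 35 → valid
4 of the 6 triples form a triangle.

4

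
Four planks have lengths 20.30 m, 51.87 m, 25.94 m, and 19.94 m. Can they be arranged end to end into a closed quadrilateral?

A quadrilateral exists iff every side is shorter than the sum of the others — equivalently, the longest side is less than the sum of the rest.
Longest side 51.87 < 66.18 (sum of the remaining 3), so yes.

Yes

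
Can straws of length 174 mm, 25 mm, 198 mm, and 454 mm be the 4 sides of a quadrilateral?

For a quadrilateral, each side must be shorter than the sum of the others.
Here the longest side is 454, but the remaining 3 sides sum to only 397.

No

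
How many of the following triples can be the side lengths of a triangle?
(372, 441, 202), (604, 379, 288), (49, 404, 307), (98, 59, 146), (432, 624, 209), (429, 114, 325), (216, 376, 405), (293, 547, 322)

7

(202,372,441): 202+372 > 441 → valid
(288,379,604): 288+379 > 604 → valid
(49,307,404): 49+307 ≤ 404 → not valid
(59,98,146): 59+98 > 146 → valid
(209,432,624): 209+432 > 624 → valid
(114,325,429): 114+325 > 429 → valid
(216,376,405): 216+376 > 405 → valid
(293,322,547): 293+322 > 547 → valid
7 of the 8 triples form a triangle.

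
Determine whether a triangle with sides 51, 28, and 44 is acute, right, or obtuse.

Compare the square of the longest side to the sum of squares of the other two: 28² + 44² = 2720 > 2601 = 51².

acute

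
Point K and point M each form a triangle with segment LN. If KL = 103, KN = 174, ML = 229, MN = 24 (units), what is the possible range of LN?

205 < LN < 253

From triangle KLN: |103 − 174| < LN < 103 + 174, i.e. 71 < LN < 277.
From triangle MLN: 205 < LN < 253.
Both must hold, so LN lies in the intersection.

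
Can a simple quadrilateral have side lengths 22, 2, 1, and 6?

No

For a quadrilateral, each side must be shorter than the sum of the others.
Here the longest side is 22, but the remaining 3 sides sum to only 9.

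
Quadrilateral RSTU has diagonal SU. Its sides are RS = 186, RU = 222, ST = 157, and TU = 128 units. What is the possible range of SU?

36 < SU < 285

From triangle RSU: |186 − 222| < SU < 186 + 222, i.e. 36 < SU < 408.
From triangle TSU: 29 < SU < 285.
Both must hold, so SU lies in the intersection.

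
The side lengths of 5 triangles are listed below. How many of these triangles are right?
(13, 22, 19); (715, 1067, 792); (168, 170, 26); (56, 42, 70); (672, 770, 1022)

4

(13,22,19): 13²+19² = 530 > 484 = 22² → acute
(715,1067,792): 715²+792² = 1138489 = 1067² → right
(168,170,26): 26²+168² = 28900 = 170² → right
(56,42,70): 42²+56² = 4900 = 70² → right
(672,770,1022): 672²+770² = 1044484 = 1022² → right
4 of the 5 are right.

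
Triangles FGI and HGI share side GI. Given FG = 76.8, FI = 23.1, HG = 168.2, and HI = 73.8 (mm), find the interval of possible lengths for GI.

From triangle FGI: |76.8 − 23.1| < GI < 76.8 + 23.1, i.e. 53.7 < GI < 99.9.
From triangle HGI: 94.4 < GI < 242.0.
Both must hold, so GI lies in the intersection.

94.4 < GI < 99.9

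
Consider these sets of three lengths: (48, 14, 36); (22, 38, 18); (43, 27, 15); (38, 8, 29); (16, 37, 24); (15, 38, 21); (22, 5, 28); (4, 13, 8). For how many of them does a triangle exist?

(14,36,48): 14+36 > 48 → valid
(18,22,38): 18+22 > 38 → valid
(15,27,43): 15+27 ≤ 43 → not valid
(8,29,38): 8+29 ≤ 38 → not valid
(16,24,37): 16+24 > 37 → valid
(15,21,38): 15+21 ≤ 38 → not valid
(5,22,28): 5+22 ≤ 28 → not valid
(4,8,13): 4+8 ≤ 13 → not valid
3 of the 8 triples form a triangle.

3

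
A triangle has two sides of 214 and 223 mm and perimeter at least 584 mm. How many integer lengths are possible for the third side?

290

Triangle inequality: 9 < x < 437. Perimeter ≥ 584 gives x ≥ 584 − 214 − 223 = 147.
So 147 ≤ x < 437; integers 147 through 436: 290 values.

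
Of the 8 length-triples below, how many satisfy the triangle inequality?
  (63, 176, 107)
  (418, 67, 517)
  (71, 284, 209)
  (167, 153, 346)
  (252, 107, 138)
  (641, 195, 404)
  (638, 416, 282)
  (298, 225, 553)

(63,107,176): 63+107 ≤ 176 → not valid
(67,418,517): 67+418 ≤ 517 → not valid
(71,209,284): 71+209 ≤ 284 → not valid
(153,167,346): 153+167 ≤ 346 → not valid
(107,138,252): 107+138 ≤ 252 → not valid
(195,404,641): 195+404 ≤ 641 → not valid
(282,416,638): 282+416 > 638 → valid
(225,298,553): 225+298 ≤ 553 → not valid
1 of the 8 triples forms a triangle.

1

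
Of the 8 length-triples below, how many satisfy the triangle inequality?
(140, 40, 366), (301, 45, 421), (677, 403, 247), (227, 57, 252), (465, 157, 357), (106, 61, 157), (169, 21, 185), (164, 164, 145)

5

(40,140,366): 40+140 ≤ 366 → not valid
(45,301,421): 45+301 ≤ 421 → not valid
(247,403,677): 247+403 ≤ 677 → not valid
(57,227,252): 57+227 > 252 → valid
(157,357,465): 157+357 > 465 → valid
(61,106,157): 61+106 > 157 → valid
(21,169,185): 21+169 > 185 → valid
(145,164,164): 145+164 > 164 → valid
5 of the 8 triples form a triangle.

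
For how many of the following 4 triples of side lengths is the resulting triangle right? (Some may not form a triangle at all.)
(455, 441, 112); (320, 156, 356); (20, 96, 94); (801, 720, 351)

(455,441,112): 112²+441² = 207025 = 455² → right
(320,156,356): 156²+320² = 126736 = 356² → right
(20,96,94): 20²+94² = 9236 > 9216 = 96² → acute
(801,720,351): 351²+720² = 641601 = 801² → right
3 of the 4 are right.

3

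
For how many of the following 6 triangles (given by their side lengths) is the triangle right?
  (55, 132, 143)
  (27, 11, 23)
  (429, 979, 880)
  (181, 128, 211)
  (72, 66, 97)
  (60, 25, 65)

3

(55,132,143): 55²+132² = 20449 = 143² → right
(27,11,23): 11²+23² = 650 < 729 = 27² → obtuse
(429,979,880): 429²+880² = 958441 = 979² → right
(181,128,211): 128²+181² = 49145 > 44521 = 211² → acute
(72,66,97): 66²+72² = 9540 > 9409 = 97² → acute
(60,25,65): 25²+60² = 4225 = 65² → right
3 of the 6 are right.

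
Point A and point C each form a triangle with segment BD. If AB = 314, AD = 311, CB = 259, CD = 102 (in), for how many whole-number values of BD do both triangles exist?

From triangle ABD: 3 < BD < 625.
From triangle CBD: 157 < BD < 361.
Intersection: 157 < BD < 361, so integers 158 through 360: 203 values.

203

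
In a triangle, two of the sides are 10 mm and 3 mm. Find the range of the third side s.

7 < s < 13 (mm)

By the triangle inequality, s must be less than 10 + 3 = 13 and greater than |10 − 3| = 7.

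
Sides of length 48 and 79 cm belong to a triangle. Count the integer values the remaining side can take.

The third side lies in the open interval (31, 127).
Integers from 32 to 126 inclusive: 126 − 32 + 1 = 95.

95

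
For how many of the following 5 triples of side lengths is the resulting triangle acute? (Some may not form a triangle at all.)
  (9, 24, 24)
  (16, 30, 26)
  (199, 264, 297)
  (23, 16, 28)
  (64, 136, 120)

4

(9,24,24): 9²+24² = 657 > 576 = 24² → acute
(16,30,26): 16²+26² = 932 > 900 = 30² → acute
(199,264,297): 199²+264² = 109297 > 88209 = 297² → acute
(23,16,28): 16²+23² = 785 > 784 = 28² → acute
(64,136,120): 64²+120² = 18496 = 136² → right
4 of the 5 are acute.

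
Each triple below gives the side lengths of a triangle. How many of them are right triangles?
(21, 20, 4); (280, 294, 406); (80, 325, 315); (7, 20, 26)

2

(21,20,4): 4²+20² = 416 < 441 = 21² → obtuse
(280,294,406): 280²+294² = 164836 = 406² → right
(80,325,315): 80²+315² = 105625 = 325² → right
(7,20,26): 7²+20² = 449 < 676 = 26² → obtuse
2 of the 4 are right.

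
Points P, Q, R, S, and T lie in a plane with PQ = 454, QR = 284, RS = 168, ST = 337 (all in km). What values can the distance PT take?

0 ≤ PT ≤ 1243 km

The maximum is all hops collinear in one direction: 454 + 284 + 168 + 337 = 1243.
The longest hop is 454; the others sum to 789. Since 454 ≤ 789, the path can fold back on itself completely, so the minimum distance is 0.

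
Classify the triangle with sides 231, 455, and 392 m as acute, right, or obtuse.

Compare the square of the longest side to the sum of squares of the other two: 231² + 392² = 207025 = 455².

right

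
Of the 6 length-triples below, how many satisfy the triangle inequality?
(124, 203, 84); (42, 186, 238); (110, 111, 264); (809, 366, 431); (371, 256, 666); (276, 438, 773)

(84,124,203): 84+124 > 203 → valid
(42,186,238): 42+186 ≤ 238 → not valid
(110,111,264): 110+111 ≤ 264 → not valid
(366,431,809): 366+431 ≤ 809 → not valid
(256,371,666): 256+371 ≤ 666 → not valid
(276,438,773): 276+438 ≤ 773 → not valid
1 of the 6 triples forms a triangle.

1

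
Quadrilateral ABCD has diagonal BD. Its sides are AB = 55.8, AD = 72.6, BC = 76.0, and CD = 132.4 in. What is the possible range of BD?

56.4 < BD < 128.4

From triangle ABD: |55.8 − 72.6| < BD < 55.8 + 72.6, i.e. 16.8 < BD < 128.4.
From triangle CBD: 56.4 < BD < 208.4.
Both must hold, so BD lies in the intersection.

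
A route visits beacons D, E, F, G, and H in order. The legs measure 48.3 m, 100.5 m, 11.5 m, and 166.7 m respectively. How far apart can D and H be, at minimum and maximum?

6.4 ≤ DH ≤ 327.0 m

The maximum is all hops collinear in one direction: 48.3 + 100.5 + 11.5 + 166.7 = 327.0.
The longest hop is 166.7; the others sum to 160.3. Folding the others back against it leaves at least 166.7 − 160.3 = 6.4.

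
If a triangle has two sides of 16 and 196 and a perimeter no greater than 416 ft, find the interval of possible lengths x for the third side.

180 < x ≤ 204 ft

Triangle inequality alone gives 180 < x < 212.
The perimeter condition gives x ≤ 416 − 16 − 196 = 204.
Intersecting the two: 180 < x ≤ 204.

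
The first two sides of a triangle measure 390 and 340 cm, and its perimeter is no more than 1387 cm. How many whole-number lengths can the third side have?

Triangle inequality: 50 < x < 730. Perimeter ≤ 1387 gives x ≤ 1387 − 390 − 340 = 657.
So 50 < x ≤ 657; integers 51 through 657: 607 values.

607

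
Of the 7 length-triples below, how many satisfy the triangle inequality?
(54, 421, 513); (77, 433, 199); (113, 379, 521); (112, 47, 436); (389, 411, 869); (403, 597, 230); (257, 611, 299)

(54,421,513): 54+421 ≤ 513 → not valid
(77,199,433): 77+199 ≤ 433 → not valid
(113,379,521): 113+379 ≤ 521 → not valid
(47,112,436): 47+112 ≤ 436 → not valid
(389,411,869): 389+411 ≤ 869 → not valid
(230,403,597): 230+403 > 597 → valid
(257,299,611): 257+299 ≤ 611 → not valid
1 of the 7 triples forms a triangle.

1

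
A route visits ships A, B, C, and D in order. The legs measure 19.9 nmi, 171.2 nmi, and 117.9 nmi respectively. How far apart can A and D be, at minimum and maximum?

The maximum is all hops collinear in one direction: 19.9 + 171.2 + 117.9 = 309.0.
The longest hop is 171.2; the others sum to 137.8. Folding the others back against it leaves at least 171.2 − 137.8 = 33.4.

33.4 ≤ AD ≤ 309.0 nmi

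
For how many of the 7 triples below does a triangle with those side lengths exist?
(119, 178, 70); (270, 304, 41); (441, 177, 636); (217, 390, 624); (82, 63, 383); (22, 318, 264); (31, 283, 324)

2

(70,119,178): 70+119 > 178 → valid
(41,270,304): 41+270 > 304 → valid
(177,441,636): 177+441 ≤ 636 → not valid
(217,390,624): 217+390 ≤ 624 → not valid
(63,82,383): 63+82 ≤ 383 → not valid
(22,264,318): 22+264 ≤ 318 → not valid
(31,283,324): 31+283 ≤ 324 → not valid
2 of the 7 triples form a triangle.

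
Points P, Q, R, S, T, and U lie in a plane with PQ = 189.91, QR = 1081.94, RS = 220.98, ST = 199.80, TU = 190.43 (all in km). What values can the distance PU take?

280.82 ≤ PU ≤ 1883.06 km

The maximum is all hops collinear in one direction: 189.91 + 1081.94 + 220.98 + 199.80 + 190.43 = 1883.06.
The longest hop is 1081.94; the others sum to 801.12. Folding the others back against it leaves at least 1081.94 − 801.12 = 280.82.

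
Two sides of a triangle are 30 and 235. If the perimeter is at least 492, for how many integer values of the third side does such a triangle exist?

Triangle inequality: 205 < x < 265. Perimeter ≥ 492 gives x ≥ 492 − 30 − 235 = 227.
So 227 ≤ x < 265; integers 227 through 264: 38 values.

38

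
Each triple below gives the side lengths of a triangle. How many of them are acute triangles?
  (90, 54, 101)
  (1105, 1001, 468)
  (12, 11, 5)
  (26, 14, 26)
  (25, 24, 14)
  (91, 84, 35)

(90,54,101): 54²+90² = 11016 > 10201 = 101² → acute
(1105,1001,468): 468²+1001² = 1221025 = 1105² → right
(12,11,5): 5²+11² = 146 > 144 = 12² → acute
(26,14,26): 14²+26² = 872 > 676 = 26² → acute
(25,24,14): 14²+24² = 772 > 625 = 25² → acute
(91,84,35): 35²+84² = 8281 = 91² → right
4 of the 6 are acute.

4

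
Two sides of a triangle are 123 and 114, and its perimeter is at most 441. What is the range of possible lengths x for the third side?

9 < x ≤ 204

Triangle inequality alone gives 9 < x < 237.
The perimeter condition gives x ≤ 441 − 123 − 114 = 204.
Intersecting the two: 9 < x ≤ 204.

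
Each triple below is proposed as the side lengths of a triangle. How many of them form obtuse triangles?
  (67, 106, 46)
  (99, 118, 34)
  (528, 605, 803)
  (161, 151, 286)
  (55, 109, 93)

4

(67,106,46): 46²+67² = 6605 < 11236 = 106² → obtuse
(99,118,34): 34²+99² = 10957 < 13924 = 118² → obtuse
(528,605,803): 528²+605² = 644809 = 803² → right
(161,151,286): 151²+161² = 48722 < 81796 = 286² → obtuse
(55,109,93): 55²+93² = 11674 < 11881 = 109² → obtuse
4 of the 5 are obtuse.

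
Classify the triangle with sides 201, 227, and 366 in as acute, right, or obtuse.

obtuse

Compare the square of the longest side to the sum of squares of the other two: 201² + 227² = 91930 < 133956 = 366².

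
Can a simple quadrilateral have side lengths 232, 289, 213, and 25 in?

A quadrilateral exists iff every side is shorter than the sum of the others — equivalently, the longest side is less than the sum of the rest.
Longest side 289 < 470 (sum of the remaining 3), so yes.

Yes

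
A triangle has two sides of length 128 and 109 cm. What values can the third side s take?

By the triangle inequality, s must be less than 128 + 109 = 237 and greater than |128 − 109| = 19.

19 < s < 237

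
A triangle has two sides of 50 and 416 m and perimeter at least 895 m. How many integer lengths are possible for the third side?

37

Triangle inequality: 366 < x < 466. Perimeter ≥ 895 gives x ≥ 895 − 50 − 416 = 429.
So 429 ≤ x < 466; integers 429 through 465: 37 values.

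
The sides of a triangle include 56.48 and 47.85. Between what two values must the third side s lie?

By the triangle inequality, s must be less than 56.48 + 47.85 = 104.33 and greater than |56.48 − 47.85| = 8.63.

8.63 < s < 104.33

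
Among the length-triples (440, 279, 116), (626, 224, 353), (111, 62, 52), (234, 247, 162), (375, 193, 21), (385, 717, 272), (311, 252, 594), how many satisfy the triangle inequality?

(116,279,440): 116+279 ≤ 440 → not valid
(224,353,626): 224+353 ≤ 626 → not valid
(52,62,111): 52+62 > 111 → valid
(162,234,247): 162+234 > 247 → valid
(21,193,375): 21+193 ≤ 375 → not valid
(272,385,717): 272+385 ≤ 717 → not valid
(252,311,594): 252+311 ≤ 594 → not valid
2 of the 7 triples form a triangle.

2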